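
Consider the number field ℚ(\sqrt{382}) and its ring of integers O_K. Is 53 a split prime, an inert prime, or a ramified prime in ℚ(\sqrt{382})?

Since 382 ≢ 1 mod 4, the ring of integers is ℤ[√382] with discriminant 4·382 = 1528.
disc(K) = 1528 is not divisible by 53; 53 is unramified.
Compute (382/53) via Euler: 11^((53-1)/2) mod 53 = 1, so (382/53) = 1.
(382/53) = 1, so 53 splits.

split — (53) = 𝔭₁𝔭₂ with 𝔭₁ ≠ 𝔭₂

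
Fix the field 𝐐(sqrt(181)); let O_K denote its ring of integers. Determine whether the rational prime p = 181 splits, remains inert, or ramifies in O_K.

181 mod 4 = 1, hence disc K = 181 and O_K = ℤ[(1+√181)/2].
disc(K) = 181 = 181·1, so p = 181 is ramified.

ramified — (181) = 𝔭²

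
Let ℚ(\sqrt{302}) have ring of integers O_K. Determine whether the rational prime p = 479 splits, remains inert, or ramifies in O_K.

302 mod 4 = 2, hence disc K = 4·302 = 1208 and O_K = ℤ[√302].
disc(K) = 1208 is not divisible by 479; 479 is unramified.
(302/479) = 302^239 mod 479 = 1, giving Legendre symbol 1.
d is a quadratic residue mod p, hence 479 splits in O_K.

splits completely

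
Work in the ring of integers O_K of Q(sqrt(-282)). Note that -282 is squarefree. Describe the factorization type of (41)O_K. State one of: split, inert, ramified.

split

d = -282 ≡ 2 (mod 4), so O_K = ℤ[√-282] and disc(K) = 4d = -1128.
disc(K) = -1128 is not divisible by 41; 41 is unramified.
Euler's criterion: (-282)^20 mod 41 = 1. Thus (-282|41) = 1.
(-282/41) = 1, so 41 splits.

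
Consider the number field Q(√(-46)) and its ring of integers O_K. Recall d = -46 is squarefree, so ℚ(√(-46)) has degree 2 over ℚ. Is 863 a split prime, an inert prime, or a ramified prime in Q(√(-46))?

-46 mod 4 = 2, hence disc K = 4·(-46) = -184 and O_K = ℤ[√-46].
863 ∤ -184, so 863 is unramified.
Euler's criterion: (-46)^431 mod 863 = 1. Thus (-46|863) = 1.
d is a quadratic residue mod p, hence 863 splits in O_K.

p splits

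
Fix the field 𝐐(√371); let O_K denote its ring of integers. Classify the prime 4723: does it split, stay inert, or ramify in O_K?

371 mod 4 = 3, hence disc K = 4·371 = 1484 and O_K = ℤ[√371].
Since gcd(4723, 1484) = 1 the prime 4723 does not ramify.
(371/4723) = 371^2361 mod 4723 = 1, giving Legendre symbol 1.
d is a quadratic residue mod p, hence 4723 splits in O_K.

p splits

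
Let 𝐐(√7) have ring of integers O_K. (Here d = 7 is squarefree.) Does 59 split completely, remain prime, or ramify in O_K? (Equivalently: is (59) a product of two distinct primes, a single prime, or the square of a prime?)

59 splits in O_K

7 mod 4 = 3, hence disc K = 4·7 = 28 and O_K = ℤ[√7].
Since gcd(59, 28) = 1 the prime 59 does not ramify.
Compute (7/59) via Euler: 7^((59-1)/2) mod 59 = 1, so (7/59) = 1.
d is a quadratic residue mod p, hence 59 splits in O_K.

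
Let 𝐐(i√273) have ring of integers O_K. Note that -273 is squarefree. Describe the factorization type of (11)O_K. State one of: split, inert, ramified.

p is inert

Since -273 ≢ 1 mod 4, the ring of integers is ℤ[√-273] with discriminant 4·(-273) = -1092.
11 ∤ -1092, so 11 is unramified.
Legendre symbol by Euler's criterion: (-273/11) ≡ (-273)^5 ≡ 10 (mod 11), i.e. (-273/11) = -1.
d is a non-residue mod p, hence 11 remains inert in O_K.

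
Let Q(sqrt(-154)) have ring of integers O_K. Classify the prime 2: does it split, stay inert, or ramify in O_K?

ramifies in O_K

-154 mod 4 = 2, hence disc K = 4·(-154) = -616 and O_K = ℤ[√-154].
Ramification test: 2 | -616. The prime 2 ramifies in K.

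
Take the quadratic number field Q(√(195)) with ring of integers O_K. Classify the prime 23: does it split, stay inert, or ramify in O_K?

d = 195 ≡ 3 (mod 4), so O_K = ℤ[√195] and disc(K) = 4d = 780.
Since gcd(23, 780) = 1 the prime 23 does not ramify.
Euler's criterion: 195^11 mod 23 = 22. Thus (195|23) = -1.
(195/23) = -1, so 23 is inert.

23 remains inert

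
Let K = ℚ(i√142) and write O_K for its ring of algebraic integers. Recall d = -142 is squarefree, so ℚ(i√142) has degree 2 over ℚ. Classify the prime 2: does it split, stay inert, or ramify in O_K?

ramified — (2) = 𝔭²

-142 mod 4 = 2, hence disc K = 4·(-142) = -568 and O_K = ℤ[√-142].
2 divides disc(K) = -568, so 2 ramifies.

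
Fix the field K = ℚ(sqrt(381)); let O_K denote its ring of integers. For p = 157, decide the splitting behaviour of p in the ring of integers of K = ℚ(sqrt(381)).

157 splits in O_K

Since 381 ≡ 1 mod 4, the ring of integers is ℤ[(1+√381)/2] with discriminant 381.
disc(K) = 381 is not divisible by 157; 157 is unramified.
Euler's criterion: 381^78 mod 157 = 1. Thus (381|157) = 1.
Legendre symbol 1 ⇒ 157 is split.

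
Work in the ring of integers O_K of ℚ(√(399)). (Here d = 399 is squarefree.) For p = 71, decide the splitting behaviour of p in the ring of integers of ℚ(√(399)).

71 remains inert

Since 399 ≢ 1 mod 4, the ring of integers is ℤ[√399] with discriminant 4·399 = 1596.
71 ∤ 1596, so 71 is unramified.
(399/71) = 44^35 mod 71 = 70, giving Legendre symbol -1.
d is a non-residue mod p, hence 71 remains inert in O_K.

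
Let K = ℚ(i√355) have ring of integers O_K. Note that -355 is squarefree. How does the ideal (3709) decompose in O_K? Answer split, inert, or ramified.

-355 mod 4 = 1, hence disc K = -355 and O_K = ℤ[(1+√-355)/2].
disc(K) = -355 is not divisible by 3709; 3709 is unramified.
Euler's criterion: (-355)^1854 mod 3709 = 3708. Thus (-355|3709) = -1.
Legendre symbol -1 ⇒ 3709 is inert.

p is inert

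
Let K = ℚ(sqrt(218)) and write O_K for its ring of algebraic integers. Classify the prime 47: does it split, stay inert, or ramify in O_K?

Since 218 ≢ 1 mod 4, the ring of integers is ℤ[√218] with discriminant 4·218 = 872.
47 ∤ 872, so 47 is unramified.
(218/47) = 30^23 mod 47 = 46, giving Legendre symbol -1.
d is a non-residue mod p, hence 47 remains inert in O_K.

remains prime (inert)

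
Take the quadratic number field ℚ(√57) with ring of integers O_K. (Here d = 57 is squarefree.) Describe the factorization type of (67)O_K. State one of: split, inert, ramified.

57 mod 4 = 1, hence disc K = 57 and O_K = ℤ[(1+√57)/2].
Since gcd(67, 57) = 1 the prime 67 does not ramify.
(57/67) = 57^33 mod 67 = 66, giving Legendre symbol -1.
d is a non-residue mod p, hence 67 remains inert in O_K.

inert — (67) stays prime in O_K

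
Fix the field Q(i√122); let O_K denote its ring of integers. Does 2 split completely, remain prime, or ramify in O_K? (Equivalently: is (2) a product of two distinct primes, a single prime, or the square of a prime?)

d = -122 ≡ 2 (mod 4), so O_K = ℤ[√-122] and disc(K) = 4d = -488.
2 divides disc(K) = -488, so 2 ramifies.

ramified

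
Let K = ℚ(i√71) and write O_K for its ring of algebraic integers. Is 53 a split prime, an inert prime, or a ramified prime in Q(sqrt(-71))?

Since -71 ≡ 1 mod 4, the ring of integers is ℤ[(1+√-71)/2] with discriminant -71.
Since gcd(53, -71) = 1 the prime 53 does not ramify.
Legendre symbol by Euler's criterion: (-71/53) ≡ (-71)^26 ≡ 52 (mod 53), i.e. (-71/53) = -1.
Legendre symbol -1 ⇒ 53 is inert.

inert — (53) stays prime in O_K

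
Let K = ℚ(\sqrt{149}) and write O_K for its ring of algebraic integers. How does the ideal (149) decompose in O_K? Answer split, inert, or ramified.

ramified

Since 149 ≡ 1 mod 4, the ring of integers is ℤ[(1+√149)/2] with discriminant 149.
disc(K) = 149 = 149·1, so p = 149 is ramified.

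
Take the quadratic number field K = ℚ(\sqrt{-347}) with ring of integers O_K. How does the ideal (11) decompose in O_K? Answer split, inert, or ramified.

11 splits in O_K

-347 mod 4 = 1, hence disc K = -347 and O_K = ℤ[(1+√-347)/2].
Since gcd(11, -347) = 1 the prime 11 does not ramify.
Legendre symbol by Euler's criterion: (-347/11) ≡ (-347)^5 ≡ 1 (mod 11), i.e. (-347/11) = 1.
(-347/11) = 1, so 11 splits.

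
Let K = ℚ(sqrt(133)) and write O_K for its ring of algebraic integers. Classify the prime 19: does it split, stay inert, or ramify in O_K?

19 is ramified

d = 133 ≡ 1 (mod 4), so O_K = ℤ[(1+√133)/2] and disc(K) = d = 133.
Ramification test: 19 | 133. The prime 19 ramifies in K.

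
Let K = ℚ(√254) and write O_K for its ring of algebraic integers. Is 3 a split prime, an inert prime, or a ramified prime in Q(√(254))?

254 mod 4 = 2, hence disc K = 4·254 = 1016 and O_K = ℤ[√254].
3 ∤ 1016, so 3 is unramified.
Legendre symbol by Euler's criterion: (254/3) ≡ 254^1 ≡ 2 (mod 3), i.e. (254/3) = -1.
Legendre symbol -1 ⇒ 3 is inert.

3 remains inert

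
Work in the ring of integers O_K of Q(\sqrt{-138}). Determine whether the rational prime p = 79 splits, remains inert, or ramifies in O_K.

-138 mod 4 = 2, hence disc K = 4·(-138) = -552 and O_K = ℤ[√-138].
disc(K) = -552 is not divisible by 79; 79 is unramified.
Legendre symbol by Euler's criterion: (-138/79) ≡ (-138)^39 ≡ 1 (mod 79), i.e. (-138/79) = 1.
d is a quadratic residue mod p, hence 79 splits in O_K.

splits completely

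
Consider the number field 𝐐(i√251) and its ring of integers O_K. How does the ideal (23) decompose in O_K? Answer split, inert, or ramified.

splits completely

Since -251 ≡ 1 mod 4, the ring of integers is ℤ[(1+√-251)/2] with discriminant -251.
Since gcd(23, -251) = 1 the prime 23 does not ramify.
Compute (-251/23) via Euler: 2^((23-1)/2) mod 23 = 1, so (-251/23) = 1.
Legendre symbol 1 ⇒ 23 is split.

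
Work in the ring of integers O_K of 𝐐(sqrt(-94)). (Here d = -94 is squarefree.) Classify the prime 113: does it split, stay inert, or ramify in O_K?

d = -94 ≡ 2 (mod 4), so O_K = ℤ[√-94] and disc(K) = 4d = -376.
Since gcd(113, -376) = 1 the prime 113 does not ramify.
(-94/113) = 19^56 mod 113 = 112, giving Legendre symbol -1.
Legendre symbol -1 ⇒ 113 is inert.

remains prime (inert)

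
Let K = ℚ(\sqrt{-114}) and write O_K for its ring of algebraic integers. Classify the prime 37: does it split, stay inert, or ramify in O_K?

split — (37) = 𝔭₁𝔭₂ with 𝔭₁ ≠ 𝔭₂

d = -114 ≡ 2 (mod 4), so O_K = ℤ[√-114] and disc(K) = 4d = -456.
Since gcd(37, -456) = 1 the prime 37 does not ramify.
Compute (-114/37) via Euler: 34^((37-1)/2) mod 37 = 1, so (-114/37) = 1.
d is a quadratic residue mod p, hence 37 splits in O_K.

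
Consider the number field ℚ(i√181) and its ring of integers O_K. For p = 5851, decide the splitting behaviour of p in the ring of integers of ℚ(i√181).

p is inert

d = -181 ≡ 3 (mod 4), so O_K = ℤ[√-181] and disc(K) = 4d = -724.
5851 ∤ -724, so 5851 is unramified.
Compute (-181/5851) via Euler: 5670^((5851-1)/2) mod 5851 = 5850, so (-181/5851) = -1.
d is a non-residue mod p, hence 5851 remains inert in O_K.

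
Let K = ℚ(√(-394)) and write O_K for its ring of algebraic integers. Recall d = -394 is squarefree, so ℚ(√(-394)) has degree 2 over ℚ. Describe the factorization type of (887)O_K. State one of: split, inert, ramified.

split — (887) = 𝔭₁𝔭₂ with 𝔭₁ ≠ 𝔭₂

Since -394 ≢ 1 mod 4, the ring of integers is ℤ[√-394] with discriminant 4·(-394) = -1576.
disc(K) = -1576 is not divisible by 887; 887 is unramified.
Compute (-394/887) via Euler: 493^((887-1)/2) mod 887 = 1, so (-394/887) = 1.
d is a quadratic residue mod p, hence 887 splits in O_K.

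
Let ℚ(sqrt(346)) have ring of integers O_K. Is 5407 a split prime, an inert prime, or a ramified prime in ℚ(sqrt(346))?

346 mod 4 = 2, hence disc K = 4·346 = 1384 and O_K = ℤ[√346].
disc(K) = 1384 is not divisible by 5407; 5407 is unramified.
(346/5407) = 346^2703 mod 5407 = 5406, giving Legendre symbol -1.
d is a non-residue mod p, hence 5407 remains inert in O_K.

5407 remains inert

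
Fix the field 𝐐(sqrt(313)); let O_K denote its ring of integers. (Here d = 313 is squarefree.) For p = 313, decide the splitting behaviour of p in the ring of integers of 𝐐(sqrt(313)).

313 is ramified

d = 313 ≡ 1 (mod 4), so O_K = ℤ[(1+√313)/2] and disc(K) = d = 313.
disc(K) = 313 = 313·1, so p = 313 is ramified.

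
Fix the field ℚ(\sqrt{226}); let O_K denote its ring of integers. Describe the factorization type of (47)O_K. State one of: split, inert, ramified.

inert

226 mod 4 = 2, hence disc K = 4·226 = 904 and O_K = ℤ[√226].
47 ∤ 904, so 47 is unramified.
Legendre symbol by Euler's criterion: (226/47) ≡ 226^23 ≡ 46 (mod 47), i.e. (226/47) = -1.
Legendre symbol -1 ⇒ 47 is inert.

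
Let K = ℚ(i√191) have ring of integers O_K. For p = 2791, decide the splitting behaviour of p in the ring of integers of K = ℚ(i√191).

splits completely

Since -191 ≡ 1 mod 4, the ring of integers is ℤ[(1+√-191)/2] with discriminant -191.
disc(K) = -191 is not divisible by 2791; 2791 is unramified.
Legendre symbol by Euler's criterion: (-191/2791) ≡ (-191)^1395 ≡ 1 (mod 2791), i.e. (-191/2791) = 1.
Legendre symbol 1 ⇒ 2791 is split.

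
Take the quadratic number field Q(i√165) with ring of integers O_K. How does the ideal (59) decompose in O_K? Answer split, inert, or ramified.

p splits

-165 mod 4 = 3, hence disc K = 4·(-165) = -660 and O_K = ℤ[√-165].
disc(K) = -660 is not divisible by 59; 59 is unramified.
Legendre symbol by Euler's criterion: (-165/59) ≡ (-165)^29 ≡ 1 (mod 59), i.e. (-165/59) = 1.
d is a quadratic residue mod p, hence 59 splits in O_K.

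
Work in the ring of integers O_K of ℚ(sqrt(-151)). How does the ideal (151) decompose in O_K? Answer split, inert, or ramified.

ramified

Since -151 ≡ 1 mod 4, the ring of integers is ℤ[(1+√-151)/2] with discriminant -151.
disc(K) = -151 = 151·(-1), so p = 151 is ramified.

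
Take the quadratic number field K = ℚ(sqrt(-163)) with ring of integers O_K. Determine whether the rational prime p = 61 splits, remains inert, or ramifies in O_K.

p splits

d = -163 ≡ 1 (mod 4), so O_K = ℤ[(1+√-163)/2] and disc(K) = d = -163.
Since gcd(61, -163) = 1 the prime 61 does not ramify.
(-163/61) = 20^30 mod 61 = 1, giving Legendre symbol 1.
Legendre symbol 1 ⇒ 61 is split.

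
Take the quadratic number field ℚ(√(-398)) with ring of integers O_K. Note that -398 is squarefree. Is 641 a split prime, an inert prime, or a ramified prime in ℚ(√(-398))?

inert — (641) stays prime in O_K

Since -398 ≢ 1 mod 4, the ring of integers is ℤ[√-398] with discriminant 4·(-398) = -1592.
Since gcd(641, -1592) = 1 the prime 641 does not ramify.
Legendre symbol by Euler's criterion: (-398/641) ≡ (-398)^320 ≡ 640 (mod 641), i.e. (-398/641) = -1.
d is a non-residue mod p, hence 641 remains inert in O_K.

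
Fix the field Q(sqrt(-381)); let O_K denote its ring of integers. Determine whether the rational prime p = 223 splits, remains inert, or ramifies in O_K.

d = -381 ≡ 3 (mod 4), so O_K = ℤ[√-381] and disc(K) = 4d = -1524.
223 ∤ -1524, so 223 is unramified.
(-381/223) = 65^111 mod 223 = 1, giving Legendre symbol 1.
Legendre symbol 1 ⇒ 223 is split.

splits completely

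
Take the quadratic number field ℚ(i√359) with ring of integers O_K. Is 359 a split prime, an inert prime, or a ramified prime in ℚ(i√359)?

ramified — (359) = 𝔭²

Since -359 ≡ 1 mod 4, the ring of integers is ℤ[(1+√-359)/2] with discriminant -359.
disc(K) = -359 = 359·(-1), so p = 359 is ramified.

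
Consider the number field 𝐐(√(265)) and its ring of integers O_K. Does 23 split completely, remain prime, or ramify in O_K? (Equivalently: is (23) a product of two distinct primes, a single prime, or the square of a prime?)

d = 265 ≡ 1 (mod 4), so O_K = ℤ[(1+√265)/2] and disc(K) = d = 265.
disc(K) = 265 is not divisible by 23; 23 is unramified.
Euler's criterion: 265^11 mod 23 = 1. Thus (265|23) = 1.
d is a quadratic residue mod p, hence 23 splits in O_K.

p splits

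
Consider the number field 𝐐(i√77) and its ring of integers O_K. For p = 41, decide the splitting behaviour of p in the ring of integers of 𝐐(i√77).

Since -77 ≢ 1 mod 4, the ring of integers is ℤ[√-77] with discriminant 4·(-77) = -308.
disc(K) = -308 is not divisible by 41; 41 is unramified.
(-77/41) = 5^20 mod 41 = 1, giving Legendre symbol 1.
Legendre symbol 1 ⇒ 41 is split.

41 splits in O_K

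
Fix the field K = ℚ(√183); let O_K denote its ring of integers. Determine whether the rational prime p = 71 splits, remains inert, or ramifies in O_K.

d = 183 ≡ 3 (mod 4), so O_K = ℤ[√183] and disc(K) = 4d = 732.
71 ∤ 732, so 71 is unramified.
Euler's criterion: 183^35 mod 71 = 70. Thus (183|71) = -1.
d is a non-residue mod p, hence 71 remains inert in O_K.

remains prime (inert)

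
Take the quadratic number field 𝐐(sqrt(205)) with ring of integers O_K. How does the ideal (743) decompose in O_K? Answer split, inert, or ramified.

remains prime (inert)

d = 205 ≡ 1 (mod 4), so O_K = ℤ[(1+√205)/2] and disc(K) = d = 205.
743 ∤ 205, so 743 is unramified.
Legendre symbol by Euler's criterion: (205/743) ≡ 205^371 ≡ 742 (mod 743), i.e. (205/743) = -1.
d is a non-residue mod p, hence 743 remains inert in O_K.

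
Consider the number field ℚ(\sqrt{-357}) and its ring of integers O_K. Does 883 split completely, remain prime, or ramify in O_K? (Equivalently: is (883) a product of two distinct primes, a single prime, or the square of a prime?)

883 remains inert

d = -357 ≡ 3 (mod 4), so O_K = ℤ[√-357] and disc(K) = 4d = -1428.
disc(K) = -1428 is not divisible by 883; 883 is unramified.
Legendre symbol by Euler's criterion: (-357/883) ≡ (-357)^441 ≡ 882 (mod 883), i.e. (-357/883) = -1.
(-357/883) = -1, so 883 is inert.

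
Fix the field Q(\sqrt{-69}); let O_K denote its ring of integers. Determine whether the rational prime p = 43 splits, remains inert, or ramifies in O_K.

p splits

d = -69 ≡ 3 (mod 4), so O_K = ℤ[√-69] and disc(K) = 4d = -276.
Since gcd(43, -276) = 1 the prime 43 does not ramify.
Euler's criterion: (-69)^21 mod 43 = 1. Thus (-69|43) = 1.
d is a quadratic residue mod p, hence 43 splits in O_K.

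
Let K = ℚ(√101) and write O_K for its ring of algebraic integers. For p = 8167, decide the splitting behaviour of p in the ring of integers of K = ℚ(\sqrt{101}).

split — (8167) = 𝔭₁𝔭₂ with 𝔭₁ ≠ 𝔭₂

Since 101 ≡ 1 mod 4, the ring of integers is ℤ[(1+√101)/2] with discriminant 101.
Since gcd(8167, 101) = 1 the prime 8167 does not ramify.
Euler's criterion: 101^4083 mod 8167 = 1. Thus (101|8167) = 1.
(101/8167) = 1, so 8167 splits.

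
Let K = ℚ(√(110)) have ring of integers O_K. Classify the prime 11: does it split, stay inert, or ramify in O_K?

ramified

d = 110 ≡ 2 (mod 4), so O_K = ℤ[√110] and disc(K) = 4d = 440.
Ramification test: 11 | 440. The prime 11 ramifies in K.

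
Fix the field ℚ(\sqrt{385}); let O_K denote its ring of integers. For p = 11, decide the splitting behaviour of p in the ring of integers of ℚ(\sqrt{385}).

p ramifies

385 mod 4 = 1, hence disc K = 385 and O_K = ℤ[(1+√385)/2].
disc(K) = 385 = 11·35, so p = 11 is ramified.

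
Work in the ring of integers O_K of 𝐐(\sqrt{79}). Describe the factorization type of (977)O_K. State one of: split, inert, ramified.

977 remains inert

Since 79 ≢ 1 mod 4, the ring of integers is ℤ[√79] with discriminant 4·79 = 316.
Since gcd(977, 316) = 1 the prime 977 does not ramify.
(79/977) = 79^488 mod 977 = 976, giving Legendre symbol -1.
Legendre symbol -1 ⇒ 977 is inert.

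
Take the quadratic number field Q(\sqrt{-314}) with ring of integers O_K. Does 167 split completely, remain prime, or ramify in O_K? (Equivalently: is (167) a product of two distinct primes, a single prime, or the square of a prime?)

Since -314 ≢ 1 mod 4, the ring of integers is ℤ[√-314] with discriminant 4·(-314) = -1256.
167 ∤ -1256, so 167 is unramified.
Compute (-314/167) via Euler: 20^((167-1)/2) mod 167 = 166, so (-314/167) = -1.
Legendre symbol -1 ⇒ 167 is inert.

167 remains inert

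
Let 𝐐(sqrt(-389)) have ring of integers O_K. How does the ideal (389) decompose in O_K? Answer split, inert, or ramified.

d = -389 ≡ 3 (mod 4), so O_K = ℤ[√-389] and disc(K) = 4d = -1556.
389 divides disc(K) = -1556, so 389 ramifies.

ramified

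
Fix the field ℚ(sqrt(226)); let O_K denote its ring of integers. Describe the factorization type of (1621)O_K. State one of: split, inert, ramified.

split — (1621) = 𝔭₁𝔭₂ with 𝔭₁ ≠ 𝔭₂

d = 226 ≡ 2 (mod 4), so O_K = ℤ[√226] and disc(K) = 4d = 904.
disc(K) = 904 is not divisible by 1621; 1621 is unramified.
Euler's criterion: 226^810 mod 1621 = 1. Thus (226|1621) = 1.
(226/1621) = 1, so 1621 splits.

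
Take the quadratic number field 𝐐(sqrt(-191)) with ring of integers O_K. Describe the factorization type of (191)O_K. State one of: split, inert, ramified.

Since -191 ≡ 1 mod 4, the ring of integers is ℤ[(1+√-191)/2] with discriminant -191.
Ramification test: 191 | -191. The prime 191 ramifies in K.

ramified — (191) = 𝔭²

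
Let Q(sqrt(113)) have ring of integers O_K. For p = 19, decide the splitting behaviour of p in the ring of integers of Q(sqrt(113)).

inert — (19) stays prime in O_K

113 mod 4 = 1, hence disc K = 113 and O_K = ℤ[(1+√113)/2].
Since gcd(19, 113) = 1 the prime 19 does not ramify.
Compute (113/19) via Euler: 18^((19-1)/2) mod 19 = 18, so (113/19) = -1.
Legendre symbol -1 ⇒ 19 is inert.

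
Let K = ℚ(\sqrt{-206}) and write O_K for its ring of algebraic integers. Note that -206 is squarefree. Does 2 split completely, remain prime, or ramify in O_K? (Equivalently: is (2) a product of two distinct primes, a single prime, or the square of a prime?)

d = -206 ≡ 2 (mod 4), so O_K = ℤ[√-206] and disc(K) = 4d = -824.
disc(K) = -824 = 2·(-412), so p = 2 is ramified.

p ramifies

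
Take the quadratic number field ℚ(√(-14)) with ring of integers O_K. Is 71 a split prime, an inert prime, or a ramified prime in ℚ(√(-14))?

p splits

Since -14 ≢ 1 mod 4, the ring of integers is ℤ[√-14] with discriminant 4·(-14) = -56.
Since gcd(71, -56) = 1 the prime 71 does not ramify.
Legendre symbol by Euler's criterion: (-14/71) ≡ (-14)^35 ≡ 1 (mod 71), i.e. (-14/71) = 1.
Legendre symbol 1 ⇒ 71 is split.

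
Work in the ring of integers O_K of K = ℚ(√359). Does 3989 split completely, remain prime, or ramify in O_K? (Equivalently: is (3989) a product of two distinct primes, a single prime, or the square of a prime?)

Since 359 ≢ 1 mod 4, the ring of integers is ℤ[√359] with discriminant 4·359 = 1436.
Since gcd(3989, 1436) = 1 the prime 3989 does not ramify.
Compute (359/3989) via Euler: 359^((3989-1)/2) mod 3989 = 1, so (359/3989) = 1.
d is a quadratic residue mod p, hence 3989 splits in O_K.

split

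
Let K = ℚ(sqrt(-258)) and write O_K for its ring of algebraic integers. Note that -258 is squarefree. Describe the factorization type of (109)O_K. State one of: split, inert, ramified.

-258 mod 4 = 2, hence disc K = 4·(-258) = -1032 and O_K = ℤ[√-258].
Since gcd(109, -1032) = 1 the prime 109 does not ramify.
Euler's criterion: (-258)^54 mod 109 = 108. Thus (-258|109) = -1.
Legendre symbol -1 ⇒ 109 is inert.

remains prime (inert)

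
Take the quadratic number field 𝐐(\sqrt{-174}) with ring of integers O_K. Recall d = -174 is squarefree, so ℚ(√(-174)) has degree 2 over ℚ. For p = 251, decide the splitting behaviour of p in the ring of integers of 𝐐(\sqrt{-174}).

d = -174 ≡ 2 (mod 4), so O_K = ℤ[√-174] and disc(K) = 4d = -696.
Since gcd(251, -696) = 1 the prime 251 does not ramify.
Euler's criterion: (-174)^125 mod 251 = 250. Thus (-174|251) = -1.
d is a non-residue mod p, hence 251 remains inert in O_K.

p is inert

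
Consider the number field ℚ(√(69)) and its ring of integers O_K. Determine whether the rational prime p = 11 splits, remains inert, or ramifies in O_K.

11 splits in O_K

d = 69 ≡ 1 (mod 4), so O_K = ℤ[(1+√69)/2] and disc(K) = d = 69.
disc(K) = 69 is not divisible by 11; 11 is unramified.
Legendre symbol by Euler's criterion: (69/11) ≡ 69^5 ≡ 1 (mod 11), i.e. (69/11) = 1.
(69/11) = 1, so 11 splits.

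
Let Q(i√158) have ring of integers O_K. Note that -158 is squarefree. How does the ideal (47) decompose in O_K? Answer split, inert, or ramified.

-158 mod 4 = 2, hence disc K = 4·(-158) = -632 and O_K = ℤ[√-158].
47 ∤ -632, so 47 is unramified.
Legendre symbol by Euler's criterion: (-158/47) ≡ (-158)^23 ≡ 46 (mod 47), i.e. (-158/47) = -1.
(-158/47) = -1, so 47 is inert.

47 remains inert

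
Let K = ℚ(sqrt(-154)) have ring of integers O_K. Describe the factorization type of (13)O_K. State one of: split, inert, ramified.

remains prime (inert)

Since -154 ≢ 1 mod 4, the ring of integers is ℤ[√-154] with discriminant 4·(-154) = -616.
disc(K) = -616 is not divisible by 13; 13 is unramified.
Compute (-154/13) via Euler: 2^((13-1)/2) mod 13 = 12, so (-154/13) = -1.
(-154/13) = -1, so 13 is inert.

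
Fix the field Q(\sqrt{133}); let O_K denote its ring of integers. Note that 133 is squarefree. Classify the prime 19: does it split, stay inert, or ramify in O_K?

ramified — (19) = 𝔭²

133 mod 4 = 1, hence disc K = 133 and O_K = ℤ[(1+√133)/2].
Ramification test: 19 | 133. The prime 19 ramifies in K.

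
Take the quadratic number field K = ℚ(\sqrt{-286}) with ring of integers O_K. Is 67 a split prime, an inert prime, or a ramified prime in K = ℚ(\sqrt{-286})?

d = -286 ≡ 2 (mod 4), so O_K = ℤ[√-286] and disc(K) = 4d = -1144.
67 ∤ -1144, so 67 is unramified.
(-286/67) = 49^33 mod 67 = 1, giving Legendre symbol 1.
d is a quadratic residue mod p, hence 67 splits in O_K.

67 splits in O_K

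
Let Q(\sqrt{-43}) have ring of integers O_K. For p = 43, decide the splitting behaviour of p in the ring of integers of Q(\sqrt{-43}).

d = -43 ≡ 1 (mod 4), so O_K = ℤ[(1+√-43)/2] and disc(K) = d = -43.
disc(K) = -43 = 43·(-1), so p = 43 is ramified.

ramifies in O_K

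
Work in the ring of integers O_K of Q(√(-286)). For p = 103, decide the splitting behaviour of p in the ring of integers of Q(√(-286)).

-286 mod 4 = 2, hence disc K = 4·(-286) = -1144 and O_K = ℤ[√-286].
disc(K) = -1144 is not divisible by 103; 103 is unramified.
(-286/103) = 23^51 mod 103 = 1, giving Legendre symbol 1.
(-286/103) = 1, so 103 splits.

p splits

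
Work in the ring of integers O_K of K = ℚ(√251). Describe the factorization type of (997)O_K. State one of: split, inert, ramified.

p is inert

d = 251 ≡ 3 (mod 4), so O_K = ℤ[√251] and disc(K) = 4d = 1004.
disc(K) = 1004 is not divisible by 997; 997 is unramified.
(251/997) = 251^498 mod 997 = 996, giving Legendre symbol -1.
(251/997) = -1, so 997 is inert.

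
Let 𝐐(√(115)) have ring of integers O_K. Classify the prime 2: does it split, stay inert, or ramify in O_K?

ramified — (2) = 𝔭²

115 mod 4 = 3, hence disc K = 4·115 = 460 and O_K = ℤ[√115].
Ramification test: 2 | 460. The prime 2 ramifies in K.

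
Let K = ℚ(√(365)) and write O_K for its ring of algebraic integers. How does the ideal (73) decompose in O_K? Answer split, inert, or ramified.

p ramifies

365 mod 4 = 1, hence disc K = 365 and O_K = ℤ[(1+√365)/2].
disc(K) = 365 = 73·5, so p = 73 is ramified.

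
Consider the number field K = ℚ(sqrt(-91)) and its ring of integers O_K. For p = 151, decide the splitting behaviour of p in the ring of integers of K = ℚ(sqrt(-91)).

-91 mod 4 = 1, hence disc K = -91 and O_K = ℤ[(1+√-91)/2].
Since gcd(151, -91) = 1 the prime 151 does not ramify.
Compute (-91/151) via Euler: 60^((151-1)/2) mod 151 = 150, so (-91/151) = -1.
Legendre symbol -1 ⇒ 151 is inert.

inert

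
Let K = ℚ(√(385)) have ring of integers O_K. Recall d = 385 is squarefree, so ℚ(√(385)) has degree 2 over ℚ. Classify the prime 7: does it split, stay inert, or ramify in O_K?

Since 385 ≡ 1 mod 4, the ring of integers is ℤ[(1+√385)/2] with discriminant 385.
disc(K) = 385 = 7·55, so p = 7 is ramified.

ramified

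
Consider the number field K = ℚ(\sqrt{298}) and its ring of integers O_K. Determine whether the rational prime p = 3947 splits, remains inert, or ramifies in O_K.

remains prime (inert)

Since 298 ≢ 1 mod 4, the ring of integers is ℤ[√298] with discriminant 4·298 = 1192.
disc(K) = 1192 is not divisible by 3947; 3947 is unramified.
Legendre symbol by Euler's criterion: (298/3947) ≡ 298^1973 ≡ 3946 (mod 3947), i.e. (298/3947) = -1.
(298/3947) = -1, so 3947 is inert.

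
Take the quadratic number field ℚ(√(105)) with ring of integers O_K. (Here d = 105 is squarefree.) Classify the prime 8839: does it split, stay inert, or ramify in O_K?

p is inert

Since 105 ≡ 1 mod 4, the ring of integers is ℤ[(1+√105)/2] with discriminant 105.
disc(K) = 105 is not divisible by 8839; 8839 is unramified.
Legendre symbol by Euler's criterion: (105/8839) ≡ 105^4419 ≡ 8838 (mod 8839), i.e. (105/8839) = -1.
d is a non-residue mod p, hence 8839 remains inert in O_K.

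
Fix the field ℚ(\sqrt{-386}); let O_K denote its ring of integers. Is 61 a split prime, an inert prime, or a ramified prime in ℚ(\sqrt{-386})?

-386 mod 4 = 2, hence disc K = 4·(-386) = -1544 and O_K = ℤ[√-386].
disc(K) = -1544 is not divisible by 61; 61 is unramified.
(-386/61) = 41^30 mod 61 = 1, giving Legendre symbol 1.
d is a quadratic residue mod p, hence 61 splits in O_K.

split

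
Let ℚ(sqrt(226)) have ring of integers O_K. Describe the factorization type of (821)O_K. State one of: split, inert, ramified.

Since 226 ≢ 1 mod 4, the ring of integers is ℤ[√226] with discriminant 4·226 = 904.
disc(K) = 904 is not divisible by 821; 821 is unramified.
Euler's criterion: 226^410 mod 821 = 820. Thus (226|821) = -1.
(226/821) = -1, so 821 is inert.

remains prime (inert)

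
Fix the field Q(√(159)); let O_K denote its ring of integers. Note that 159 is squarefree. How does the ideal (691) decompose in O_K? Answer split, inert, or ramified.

d = 159 ≡ 3 (mod 4), so O_K = ℤ[√159] and disc(K) = 4d = 636.
Since gcd(691, 636) = 1 the prime 691 does not ramify.
Compute (159/691) via Euler: 159^((691-1)/2) mod 691 = 1, so (159/691) = 1.
Legendre symbol 1 ⇒ 691 is split.

split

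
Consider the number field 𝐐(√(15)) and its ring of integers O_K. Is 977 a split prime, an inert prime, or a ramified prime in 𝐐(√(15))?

splits completely

15 mod 4 = 3, hence disc K = 4·15 = 60 and O_K = ℤ[√15].
Since gcd(977, 60) = 1 the prime 977 does not ramify.
Compute (15/977) via Euler: 15^((977-1)/2) mod 977 = 1, so (15/977) = 1.
Legendre symbol 1 ⇒ 977 is split.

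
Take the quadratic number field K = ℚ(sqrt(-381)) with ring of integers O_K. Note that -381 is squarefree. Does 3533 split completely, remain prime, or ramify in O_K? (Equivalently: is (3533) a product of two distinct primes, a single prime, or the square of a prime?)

d = -381 ≡ 3 (mod 4), so O_K = ℤ[√-381] and disc(K) = 4d = -1524.
disc(K) = -1524 is not divisible by 3533; 3533 is unramified.
Compute (-381/3533) via Euler: 3152^((3533-1)/2) mod 3533 = 3532, so (-381/3533) = -1.
(-381/3533) = -1, so 3533 is inert.

p is inert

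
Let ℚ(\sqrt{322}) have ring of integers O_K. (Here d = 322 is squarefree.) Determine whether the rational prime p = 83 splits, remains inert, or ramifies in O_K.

p is inert

d = 322 ≡ 2 (mod 4), so O_K = ℤ[√322] and disc(K) = 4d = 1288.
83 ∤ 1288, so 83 is unramified.
Legendre symbol by Euler's criterion: (322/83) ≡ 322^41 ≡ 82 (mod 83), i.e. (322/83) = -1.
Legendre symbol -1 ⇒ 83 is inert.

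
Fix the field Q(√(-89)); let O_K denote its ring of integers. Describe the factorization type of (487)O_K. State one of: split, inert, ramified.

d = -89 ≡ 3 (mod 4), so O_K = ℤ[√-89] and disc(K) = 4d = -356.
disc(K) = -356 is not divisible by 487; 487 is unramified.
(-89/487) = 398^243 mod 487 = 486, giving Legendre symbol -1.
d is a non-residue mod p, hence 487 remains inert in O_K.

remains prime (inert)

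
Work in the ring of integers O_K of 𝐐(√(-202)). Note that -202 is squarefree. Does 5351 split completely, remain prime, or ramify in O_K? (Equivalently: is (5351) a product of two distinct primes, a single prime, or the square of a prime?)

splits completely

-202 mod 4 = 2, hence disc K = 4·(-202) = -808 and O_K = ℤ[√-202].
Since gcd(5351, -808) = 1 the prime 5351 does not ramify.
Euler's criterion: (-202)^2675 mod 5351 = 1. Thus (-202|5351) = 1.
d is a quadratic residue mod p, hence 5351 splits in O_K.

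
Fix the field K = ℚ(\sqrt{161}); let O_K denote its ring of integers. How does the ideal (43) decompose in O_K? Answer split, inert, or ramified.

161 mod 4 = 1, hence disc K = 161 and O_K = ℤ[(1+√161)/2].
43 ∤ 161, so 43 is unramified.
Euler's criterion: 161^21 mod 43 = 42. Thus (161|43) = -1.
d is a non-residue mod p, hence 43 remains inert in O_K.

p is inert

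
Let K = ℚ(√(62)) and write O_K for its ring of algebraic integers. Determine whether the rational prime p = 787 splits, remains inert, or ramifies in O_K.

remains prime (inert)

d = 62 ≡ 2 (mod 4), so O_K = ℤ[√62] and disc(K) = 4d = 248.
Since gcd(787, 248) = 1 the prime 787 does not ramify.
Euler's criterion: 62^393 mod 787 = 786. Thus (62|787) = -1.
(62/787) = -1, so 787 is inert.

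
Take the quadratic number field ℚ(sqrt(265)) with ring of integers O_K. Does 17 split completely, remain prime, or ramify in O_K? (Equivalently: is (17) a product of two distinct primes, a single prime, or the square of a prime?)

d = 265 ≡ 1 (mod 4), so O_K = ℤ[(1+√265)/2] and disc(K) = d = 265.
Since gcd(17, 265) = 1 the prime 17 does not ramify.
Compute (265/17) via Euler: 10^((17-1)/2) mod 17 = 16, so (265/17) = -1.
d is a non-residue mod p, hence 17 remains inert in O_K.

17 remains inert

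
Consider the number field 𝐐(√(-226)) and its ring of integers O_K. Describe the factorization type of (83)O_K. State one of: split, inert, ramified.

-226 mod 4 = 2, hence disc K = 4·(-226) = -904 and O_K = ℤ[√-226].
disc(K) = -904 is not divisible by 83; 83 is unramified.
Euler's criterion: (-226)^41 mod 83 = 1. Thus (-226|83) = 1.
(-226/83) = 1, so 83 splits.

p splits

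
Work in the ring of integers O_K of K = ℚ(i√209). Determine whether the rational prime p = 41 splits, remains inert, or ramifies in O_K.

split — (41) = 𝔭₁𝔭₂ with 𝔭₁ ≠ 𝔭₂

Since -209 ≢ 1 mod 4, the ring of integers is ℤ[√-209] with discriminant 4·(-209) = -836.
Since gcd(41, -836) = 1 the prime 41 does not ramify.
Euler's criterion: (-209)^20 mod 41 = 1. Thus (-209|41) = 1.
d is a quadratic residue mod p, hence 41 splits in O_K.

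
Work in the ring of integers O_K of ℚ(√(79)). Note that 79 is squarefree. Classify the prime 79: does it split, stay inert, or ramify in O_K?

79 mod 4 = 3, hence disc K = 4·79 = 316 and O_K = ℤ[√79].
disc(K) = 316 = 79·4, so p = 79 is ramified.

p ramifies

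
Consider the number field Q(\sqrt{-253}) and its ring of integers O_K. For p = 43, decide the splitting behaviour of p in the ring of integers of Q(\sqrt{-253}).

remains prime (inert)

d = -253 ≡ 3 (mod 4), so O_K = ℤ[√-253] and disc(K) = 4d = -1012.
Since gcd(43, -1012) = 1 the prime 43 does not ramify.
(-253/43) = 5^21 mod 43 = 42, giving Legendre symbol -1.
Legendre symbol -1 ⇒ 43 is inert.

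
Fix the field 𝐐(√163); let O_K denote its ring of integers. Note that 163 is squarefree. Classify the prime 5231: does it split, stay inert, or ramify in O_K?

163 mod 4 = 3, hence disc K = 4·163 = 652 and O_K = ℤ[√163].
5231 ∤ 652, so 5231 is unramified.
(163/5231) = 163^2615 mod 5231 = 5230, giving Legendre symbol -1.
Legendre symbol -1 ⇒ 5231 is inert.

p is inert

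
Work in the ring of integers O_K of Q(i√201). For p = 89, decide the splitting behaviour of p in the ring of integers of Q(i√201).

inert — (89) stays prime in O_K

Since -201 ≢ 1 mod 4, the ring of integers is ℤ[√-201] with discriminant 4·(-201) = -804.
Since gcd(89, -804) = 1 the prime 89 does not ramify.
(-201/89) = 66^44 mod 89 = 88, giving Legendre symbol -1.
d is a non-residue mod p, hence 89 remains inert in O_K.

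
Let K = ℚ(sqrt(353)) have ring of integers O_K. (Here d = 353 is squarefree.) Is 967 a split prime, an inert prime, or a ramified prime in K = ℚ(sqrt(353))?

967 splits in O_K

353 mod 4 = 1, hence disc K = 353 and O_K = ℤ[(1+√353)/2].
disc(K) = 353 is not divisible by 967; 967 is unramified.
Compute (353/967) via Euler: 353^((967-1)/2) mod 967 = 1, so (353/967) = 1.
Legendre symbol 1 ⇒ 967 is split.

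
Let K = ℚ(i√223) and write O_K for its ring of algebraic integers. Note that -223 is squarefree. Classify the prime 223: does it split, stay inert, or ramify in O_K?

-223 mod 4 = 1, hence disc K = -223 and O_K = ℤ[(1+√-223)/2].
Ramification test: 223 | -223. The prime 223 ramifies in K.

ramified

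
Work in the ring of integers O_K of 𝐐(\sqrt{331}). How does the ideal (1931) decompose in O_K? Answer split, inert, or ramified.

inert — (1931) stays prime in O_K

d = 331 ≡ 3 (mod 4), so O_K = ℤ[√331] and disc(K) = 4d = 1324.
disc(K) = 1324 is not divisible by 1931; 1931 is unramified.
Legendre symbol by Euler's criterion: (331/1931) ≡ 331^965 ≡ 1930 (mod 1931), i.e. (331/1931) = -1.
(331/1931) = -1, so 1931 is inert.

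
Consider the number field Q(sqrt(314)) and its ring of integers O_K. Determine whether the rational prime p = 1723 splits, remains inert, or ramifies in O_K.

1723 remains inert

314 mod 4 = 2, hence disc K = 4·314 = 1256 and O_K = ℤ[√314].
Since gcd(1723, 1256) = 1 the prime 1723 does not ramify.
Compute (314/1723) via Euler: 314^((1723-1)/2) mod 1723 = 1722, so (314/1723) = -1.
Legendre symbol -1 ⇒ 1723 is inert.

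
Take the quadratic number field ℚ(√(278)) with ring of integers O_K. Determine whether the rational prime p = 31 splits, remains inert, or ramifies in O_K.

278 mod 4 = 2, hence disc K = 4·278 = 1112 and O_K = ℤ[√278].
Since gcd(31, 1112) = 1 the prime 31 does not ramify.
Euler's criterion: 278^15 mod 31 = 30. Thus (278|31) = -1.
Legendre symbol -1 ⇒ 31 is inert.

inert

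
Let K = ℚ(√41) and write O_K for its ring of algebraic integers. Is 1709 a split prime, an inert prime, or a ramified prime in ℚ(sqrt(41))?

remains prime (inert)

41 mod 4 = 1, hence disc K = 41 and O_K = ℤ[(1+√41)/2].
Since gcd(1709, 41) = 1 the prime 1709 does not ramify.
Euler's criterion: 41^854 mod 1709 = 1708. Thus (41|1709) = -1.
(41/1709) = -1, so 1709 is inert.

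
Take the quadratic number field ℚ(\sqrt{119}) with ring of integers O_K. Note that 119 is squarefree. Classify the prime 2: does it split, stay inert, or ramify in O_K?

p ramifies

119 mod 4 = 3, hence disc K = 4·119 = 476 and O_K = ℤ[√119].
Ramification test: 2 | 476. The prime 2 ramifies in K.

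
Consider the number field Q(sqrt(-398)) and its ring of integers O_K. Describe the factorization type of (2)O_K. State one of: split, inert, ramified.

Since -398 ≢ 1 mod 4, the ring of integers is ℤ[√-398] with discriminant 4·(-398) = -1592.
Ramification test: 2 | -1592. The prime 2 ramifies in K.

ramified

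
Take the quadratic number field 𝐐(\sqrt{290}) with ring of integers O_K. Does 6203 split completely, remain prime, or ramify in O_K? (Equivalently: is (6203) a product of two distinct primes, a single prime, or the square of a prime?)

290 mod 4 = 2, hence disc K = 4·290 = 1160 and O_K = ℤ[√290].
6203 ∤ 1160, so 6203 is unramified.
(290/6203) = 290^3101 mod 6203 = 6202, giving Legendre symbol -1.
Legendre symbol -1 ⇒ 6203 is inert.

inert — (6203) stays prime in O_K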